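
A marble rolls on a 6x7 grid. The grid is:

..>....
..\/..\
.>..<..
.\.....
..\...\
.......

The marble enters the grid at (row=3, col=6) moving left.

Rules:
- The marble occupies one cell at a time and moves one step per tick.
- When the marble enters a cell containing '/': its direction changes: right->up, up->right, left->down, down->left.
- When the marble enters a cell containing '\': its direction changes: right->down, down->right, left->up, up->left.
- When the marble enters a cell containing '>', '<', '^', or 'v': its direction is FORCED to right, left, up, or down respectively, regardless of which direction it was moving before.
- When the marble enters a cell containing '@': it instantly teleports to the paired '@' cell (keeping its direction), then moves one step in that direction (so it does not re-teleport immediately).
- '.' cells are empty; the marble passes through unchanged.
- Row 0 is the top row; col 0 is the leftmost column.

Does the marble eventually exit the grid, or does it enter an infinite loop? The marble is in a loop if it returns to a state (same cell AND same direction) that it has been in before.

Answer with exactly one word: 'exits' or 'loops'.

Step 1: enter (3,6), '.' pass, move left to (3,5)
Step 2: enter (3,5), '.' pass, move left to (3,4)
Step 3: enter (3,4), '.' pass, move left to (3,3)
Step 4: enter (3,3), '.' pass, move left to (3,2)
Step 5: enter (3,2), '.' pass, move left to (3,1)
Step 6: enter (3,1), '\' deflects left->up, move up to (2,1)
Step 7: enter (2,1), '>' forces up->right, move right to (2,2)
Step 8: enter (2,2), '.' pass, move right to (2,3)
Step 9: enter (2,3), '.' pass, move right to (2,4)
Step 10: enter (2,4), '<' forces right->left, move left to (2,3)
Step 11: enter (2,3), '.' pass, move left to (2,2)
Step 12: enter (2,2), '.' pass, move left to (2,1)
Step 13: enter (2,1), '>' forces left->right, move right to (2,2)
Step 14: at (2,2) dir=right — LOOP DETECTED (seen before)

Answer: loops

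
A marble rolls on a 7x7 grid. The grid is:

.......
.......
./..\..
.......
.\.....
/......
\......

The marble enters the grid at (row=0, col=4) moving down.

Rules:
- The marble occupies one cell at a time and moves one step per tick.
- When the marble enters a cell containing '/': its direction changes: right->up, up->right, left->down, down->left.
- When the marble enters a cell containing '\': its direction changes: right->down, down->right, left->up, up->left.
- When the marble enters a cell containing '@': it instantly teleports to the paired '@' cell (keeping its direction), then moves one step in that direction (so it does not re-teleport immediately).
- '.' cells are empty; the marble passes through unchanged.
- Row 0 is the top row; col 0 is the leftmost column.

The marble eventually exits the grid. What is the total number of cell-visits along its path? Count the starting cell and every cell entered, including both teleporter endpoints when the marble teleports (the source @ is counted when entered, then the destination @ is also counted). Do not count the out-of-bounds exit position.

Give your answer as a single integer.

Step 1: enter (0,4), '.' pass, move down to (1,4)
Step 2: enter (1,4), '.' pass, move down to (2,4)
Step 3: enter (2,4), '\' deflects down->right, move right to (2,5)
Step 4: enter (2,5), '.' pass, move right to (2,6)
Step 5: enter (2,6), '.' pass, move right to (2,7)
Step 6: at (2,7) — EXIT via right edge, pos 2
Path length (cell visits): 5

Answer: 5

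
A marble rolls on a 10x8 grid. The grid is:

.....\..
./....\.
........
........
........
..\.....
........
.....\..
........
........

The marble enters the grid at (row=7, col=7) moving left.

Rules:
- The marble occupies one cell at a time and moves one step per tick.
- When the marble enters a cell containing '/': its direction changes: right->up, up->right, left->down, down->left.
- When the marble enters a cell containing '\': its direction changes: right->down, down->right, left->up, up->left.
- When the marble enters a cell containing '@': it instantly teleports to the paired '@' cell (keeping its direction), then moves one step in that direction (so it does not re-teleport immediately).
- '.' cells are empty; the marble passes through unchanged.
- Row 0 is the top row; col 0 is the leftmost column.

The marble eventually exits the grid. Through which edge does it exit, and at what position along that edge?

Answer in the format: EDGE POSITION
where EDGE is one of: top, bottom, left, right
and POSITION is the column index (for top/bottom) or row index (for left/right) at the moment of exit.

Answer: left 0

Derivation:
Step 1: enter (7,7), '.' pass, move left to (7,6)
Step 2: enter (7,6), '.' pass, move left to (7,5)
Step 3: enter (7,5), '\' deflects left->up, move up to (6,5)
Step 4: enter (6,5), '.' pass, move up to (5,5)
Step 5: enter (5,5), '.' pass, move up to (4,5)
Step 6: enter (4,5), '.' pass, move up to (3,5)
Step 7: enter (3,5), '.' pass, move up to (2,5)
Step 8: enter (2,5), '.' pass, move up to (1,5)
Step 9: enter (1,5), '.' pass, move up to (0,5)
Step 10: enter (0,5), '\' deflects up->left, move left to (0,4)
Step 11: enter (0,4), '.' pass, move left to (0,3)
Step 12: enter (0,3), '.' pass, move left to (0,2)
Step 13: enter (0,2), '.' pass, move left to (0,1)
Step 14: enter (0,1), '.' pass, move left to (0,0)
Step 15: enter (0,0), '.' pass, move left to (0,-1)
Step 16: at (0,-1) — EXIT via left edge, pos 0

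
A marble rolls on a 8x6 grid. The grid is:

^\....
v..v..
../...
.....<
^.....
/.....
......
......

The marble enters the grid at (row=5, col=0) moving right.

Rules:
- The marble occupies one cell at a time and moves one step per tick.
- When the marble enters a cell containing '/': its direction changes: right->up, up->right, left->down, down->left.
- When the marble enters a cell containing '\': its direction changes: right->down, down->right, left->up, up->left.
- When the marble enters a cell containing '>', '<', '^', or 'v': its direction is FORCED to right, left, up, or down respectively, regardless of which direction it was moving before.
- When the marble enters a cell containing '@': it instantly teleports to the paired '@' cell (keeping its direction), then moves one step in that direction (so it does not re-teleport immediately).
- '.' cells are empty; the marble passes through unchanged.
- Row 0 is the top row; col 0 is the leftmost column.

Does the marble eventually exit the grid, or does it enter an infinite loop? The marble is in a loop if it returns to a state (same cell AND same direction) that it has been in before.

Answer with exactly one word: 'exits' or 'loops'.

Answer: loops

Derivation:
Step 1: enter (5,0), '/' deflects right->up, move up to (4,0)
Step 2: enter (4,0), '^' forces up->up, move up to (3,0)
Step 3: enter (3,0), '.' pass, move up to (2,0)
Step 4: enter (2,0), '.' pass, move up to (1,0)
Step 5: enter (1,0), 'v' forces up->down, move down to (2,0)
Step 6: enter (2,0), '.' pass, move down to (3,0)
Step 7: enter (3,0), '.' pass, move down to (4,0)
Step 8: enter (4,0), '^' forces down->up, move up to (3,0)
Step 9: at (3,0) dir=up — LOOP DETECTED (seen before)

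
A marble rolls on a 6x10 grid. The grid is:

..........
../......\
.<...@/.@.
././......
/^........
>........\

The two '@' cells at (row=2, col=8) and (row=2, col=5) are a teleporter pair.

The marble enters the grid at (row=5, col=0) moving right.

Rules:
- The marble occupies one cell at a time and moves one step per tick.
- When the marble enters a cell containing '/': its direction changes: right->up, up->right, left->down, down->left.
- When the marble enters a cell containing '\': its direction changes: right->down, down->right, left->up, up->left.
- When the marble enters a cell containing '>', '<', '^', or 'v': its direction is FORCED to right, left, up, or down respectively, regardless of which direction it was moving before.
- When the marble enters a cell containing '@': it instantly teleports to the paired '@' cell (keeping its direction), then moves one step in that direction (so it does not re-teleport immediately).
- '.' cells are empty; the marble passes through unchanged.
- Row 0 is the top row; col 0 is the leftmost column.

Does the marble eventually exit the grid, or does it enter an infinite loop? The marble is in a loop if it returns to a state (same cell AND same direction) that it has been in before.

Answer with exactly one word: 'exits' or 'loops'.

Answer: exits

Derivation:
Step 1: enter (5,0), '>' forces right->right, move right to (5,1)
Step 2: enter (5,1), '.' pass, move right to (5,2)
Step 3: enter (5,2), '.' pass, move right to (5,3)
Step 4: enter (5,3), '.' pass, move right to (5,4)
Step 5: enter (5,4), '.' pass, move right to (5,5)
Step 6: enter (5,5), '.' pass, move right to (5,6)
Step 7: enter (5,6), '.' pass, move right to (5,7)
Step 8: enter (5,7), '.' pass, move right to (5,8)
Step 9: enter (5,8), '.' pass, move right to (5,9)
Step 10: enter (5,9), '\' deflects right->down, move down to (6,9)
Step 11: at (6,9) — EXIT via bottom edge, pos 9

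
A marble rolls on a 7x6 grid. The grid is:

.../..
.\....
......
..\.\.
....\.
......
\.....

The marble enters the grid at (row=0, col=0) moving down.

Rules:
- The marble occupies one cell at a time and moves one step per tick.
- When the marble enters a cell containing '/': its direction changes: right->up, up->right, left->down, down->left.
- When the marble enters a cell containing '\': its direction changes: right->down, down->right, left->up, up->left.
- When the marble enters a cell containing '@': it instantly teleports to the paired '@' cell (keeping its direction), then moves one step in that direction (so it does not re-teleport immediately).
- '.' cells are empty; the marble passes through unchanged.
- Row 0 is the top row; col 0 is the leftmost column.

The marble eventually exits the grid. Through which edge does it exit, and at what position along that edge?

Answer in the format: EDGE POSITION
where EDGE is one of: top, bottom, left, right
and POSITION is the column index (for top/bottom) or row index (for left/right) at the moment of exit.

Step 1: enter (0,0), '.' pass, move down to (1,0)
Step 2: enter (1,0), '.' pass, move down to (2,0)
Step 3: enter (2,0), '.' pass, move down to (3,0)
Step 4: enter (3,0), '.' pass, move down to (4,0)
Step 5: enter (4,0), '.' pass, move down to (5,0)
Step 6: enter (5,0), '.' pass, move down to (6,0)
Step 7: enter (6,0), '\' deflects down->right, move right to (6,1)
Step 8: enter (6,1), '.' pass, move right to (6,2)
Step 9: enter (6,2), '.' pass, move right to (6,3)
Step 10: enter (6,3), '.' pass, move right to (6,4)
Step 11: enter (6,4), '.' pass, move right to (6,5)
Step 12: enter (6,5), '.' pass, move right to (6,6)
Step 13: at (6,6) — EXIT via right edge, pos 6

Answer: right 6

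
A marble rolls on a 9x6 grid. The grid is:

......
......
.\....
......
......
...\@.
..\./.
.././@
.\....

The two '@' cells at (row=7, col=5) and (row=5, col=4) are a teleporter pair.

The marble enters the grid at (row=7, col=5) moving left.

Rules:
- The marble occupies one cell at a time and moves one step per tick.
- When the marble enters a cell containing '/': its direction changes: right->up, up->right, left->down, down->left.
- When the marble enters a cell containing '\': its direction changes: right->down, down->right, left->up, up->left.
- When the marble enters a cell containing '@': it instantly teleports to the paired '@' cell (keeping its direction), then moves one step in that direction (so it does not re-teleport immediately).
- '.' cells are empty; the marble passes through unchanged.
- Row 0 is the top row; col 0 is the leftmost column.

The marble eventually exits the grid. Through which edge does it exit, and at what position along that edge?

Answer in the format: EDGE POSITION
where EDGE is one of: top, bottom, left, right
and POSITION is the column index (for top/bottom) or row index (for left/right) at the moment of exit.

Answer: top 3

Derivation:
Step 1: enter (7,5), '@' teleport (7,5)->(5,4), also enter (5,4), move left to (5,3)
Step 2: enter (5,3), '\' deflects left->up, move up to (4,3)
Step 3: enter (4,3), '.' pass, move up to (3,3)
Step 4: enter (3,3), '.' pass, move up to (2,3)
Step 5: enter (2,3), '.' pass, move up to (1,3)
Step 6: enter (1,3), '.' pass, move up to (0,3)
Step 7: enter (0,3), '.' pass, move up to (-1,3)
Step 8: at (-1,3) — EXIT via top edge, pos 3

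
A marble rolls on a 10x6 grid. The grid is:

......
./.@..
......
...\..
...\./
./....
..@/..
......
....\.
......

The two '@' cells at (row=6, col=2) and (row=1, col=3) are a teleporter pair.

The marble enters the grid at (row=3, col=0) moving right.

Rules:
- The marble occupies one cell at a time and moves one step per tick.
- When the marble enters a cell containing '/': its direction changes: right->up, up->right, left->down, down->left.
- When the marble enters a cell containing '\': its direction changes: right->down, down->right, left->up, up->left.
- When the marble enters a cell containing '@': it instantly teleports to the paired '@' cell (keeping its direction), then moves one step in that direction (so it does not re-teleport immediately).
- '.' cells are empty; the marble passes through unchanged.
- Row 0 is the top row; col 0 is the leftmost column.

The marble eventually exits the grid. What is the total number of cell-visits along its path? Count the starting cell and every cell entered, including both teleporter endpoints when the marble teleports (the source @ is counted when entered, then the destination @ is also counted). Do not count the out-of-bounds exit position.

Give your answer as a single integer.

Step 1: enter (3,0), '.' pass, move right to (3,1)
Step 2: enter (3,1), '.' pass, move right to (3,2)
Step 3: enter (3,2), '.' pass, move right to (3,3)
Step 4: enter (3,3), '\' deflects right->down, move down to (4,3)
Step 5: enter (4,3), '\' deflects down->right, move right to (4,4)
Step 6: enter (4,4), '.' pass, move right to (4,5)
Step 7: enter (4,5), '/' deflects right->up, move up to (3,5)
Step 8: enter (3,5), '.' pass, move up to (2,5)
Step 9: enter (2,5), '.' pass, move up to (1,5)
Step 10: enter (1,5), '.' pass, move up to (0,5)
Step 11: enter (0,5), '.' pass, move up to (-1,5)
Step 12: at (-1,5) — EXIT via top edge, pos 5
Path length (cell visits): 11

Answer: 11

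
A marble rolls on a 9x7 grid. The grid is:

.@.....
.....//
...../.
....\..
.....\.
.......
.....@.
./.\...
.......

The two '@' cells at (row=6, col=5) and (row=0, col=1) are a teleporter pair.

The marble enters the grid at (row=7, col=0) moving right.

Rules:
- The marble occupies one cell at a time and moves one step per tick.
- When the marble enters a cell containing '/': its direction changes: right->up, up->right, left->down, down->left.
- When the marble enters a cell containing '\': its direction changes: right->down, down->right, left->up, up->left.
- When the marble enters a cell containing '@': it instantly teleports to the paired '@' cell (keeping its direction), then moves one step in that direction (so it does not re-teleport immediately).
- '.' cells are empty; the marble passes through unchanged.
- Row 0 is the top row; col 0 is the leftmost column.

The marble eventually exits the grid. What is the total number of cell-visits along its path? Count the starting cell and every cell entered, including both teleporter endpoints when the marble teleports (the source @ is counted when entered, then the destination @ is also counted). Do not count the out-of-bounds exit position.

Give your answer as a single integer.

Step 1: enter (7,0), '.' pass, move right to (7,1)
Step 2: enter (7,1), '/' deflects right->up, move up to (6,1)
Step 3: enter (6,1), '.' pass, move up to (5,1)
Step 4: enter (5,1), '.' pass, move up to (4,1)
Step 5: enter (4,1), '.' pass, move up to (3,1)
Step 6: enter (3,1), '.' pass, move up to (2,1)
Step 7: enter (2,1), '.' pass, move up to (1,1)
Step 8: enter (1,1), '.' pass, move up to (0,1)
Step 9: enter (0,1), '@' teleport (0,1)->(6,5), also enter (6,5), move up to (5,5)
Step 10: enter (5,5), '.' pass, move up to (4,5)
Step 11: enter (4,5), '\' deflects up->left, move left to (4,4)
Step 12: enter (4,4), '.' pass, move left to (4,3)
Step 13: enter (4,3), '.' pass, move left to (4,2)
Step 14: enter (4,2), '.' pass, move left to (4,1)
Step 15: enter (4,1), '.' pass, move left to (4,0)
Step 16: enter (4,0), '.' pass, move left to (4,-1)
Step 17: at (4,-1) — EXIT via left edge, pos 4
Path length (cell visits): 17

Answer: 17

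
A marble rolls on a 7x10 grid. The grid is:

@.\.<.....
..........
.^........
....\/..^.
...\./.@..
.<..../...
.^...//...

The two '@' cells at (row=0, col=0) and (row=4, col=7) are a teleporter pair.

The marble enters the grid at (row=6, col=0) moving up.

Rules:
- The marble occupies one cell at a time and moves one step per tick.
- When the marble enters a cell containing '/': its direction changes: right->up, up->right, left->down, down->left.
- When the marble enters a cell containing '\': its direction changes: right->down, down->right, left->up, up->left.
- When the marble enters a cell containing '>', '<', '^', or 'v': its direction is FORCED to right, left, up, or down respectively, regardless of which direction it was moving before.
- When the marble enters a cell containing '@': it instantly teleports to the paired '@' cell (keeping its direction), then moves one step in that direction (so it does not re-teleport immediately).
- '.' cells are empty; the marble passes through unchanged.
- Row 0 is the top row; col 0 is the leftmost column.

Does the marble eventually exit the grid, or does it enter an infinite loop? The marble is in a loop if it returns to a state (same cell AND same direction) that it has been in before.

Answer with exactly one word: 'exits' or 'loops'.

Answer: exits

Derivation:
Step 1: enter (6,0), '.' pass, move up to (5,0)
Step 2: enter (5,0), '.' pass, move up to (4,0)
Step 3: enter (4,0), '.' pass, move up to (3,0)
Step 4: enter (3,0), '.' pass, move up to (2,0)
Step 5: enter (2,0), '.' pass, move up to (1,0)
Step 6: enter (1,0), '.' pass, move up to (0,0)
Step 7: enter (0,0), '@' teleport (0,0)->(4,7), also enter (4,7), move up to (3,7)
Step 8: enter (3,7), '.' pass, move up to (2,7)
Step 9: enter (2,7), '.' pass, move up to (1,7)
Step 10: enter (1,7), '.' pass, move up to (0,7)
Step 11: enter (0,7), '.' pass, move up to (-1,7)
Step 12: at (-1,7) — EXIT via top edge, pos 7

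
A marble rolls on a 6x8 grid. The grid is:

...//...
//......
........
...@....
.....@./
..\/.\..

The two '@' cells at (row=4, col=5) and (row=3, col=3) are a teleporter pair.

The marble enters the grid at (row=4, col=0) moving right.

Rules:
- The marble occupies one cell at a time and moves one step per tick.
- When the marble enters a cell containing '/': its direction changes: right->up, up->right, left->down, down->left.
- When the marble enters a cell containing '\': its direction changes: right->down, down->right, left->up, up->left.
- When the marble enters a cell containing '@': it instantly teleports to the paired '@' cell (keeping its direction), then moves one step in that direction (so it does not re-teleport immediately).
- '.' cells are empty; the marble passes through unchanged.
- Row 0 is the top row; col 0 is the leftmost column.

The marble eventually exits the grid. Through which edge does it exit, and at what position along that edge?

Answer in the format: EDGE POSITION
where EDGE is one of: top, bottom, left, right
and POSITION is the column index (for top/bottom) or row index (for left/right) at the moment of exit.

Step 1: enter (4,0), '.' pass, move right to (4,1)
Step 2: enter (4,1), '.' pass, move right to (4,2)
Step 3: enter (4,2), '.' pass, move right to (4,3)
Step 4: enter (4,3), '.' pass, move right to (4,4)
Step 5: enter (4,4), '.' pass, move right to (4,5)
Step 6: enter (4,5), '@' teleport (4,5)->(3,3), also enter (3,3), move right to (3,4)
Step 7: enter (3,4), '.' pass, move right to (3,5)
Step 8: enter (3,5), '.' pass, move right to (3,6)
Step 9: enter (3,6), '.' pass, move right to (3,7)
Step 10: enter (3,7), '.' pass, move right to (3,8)
Step 11: at (3,8) — EXIT via right edge, pos 3

Answer: right 3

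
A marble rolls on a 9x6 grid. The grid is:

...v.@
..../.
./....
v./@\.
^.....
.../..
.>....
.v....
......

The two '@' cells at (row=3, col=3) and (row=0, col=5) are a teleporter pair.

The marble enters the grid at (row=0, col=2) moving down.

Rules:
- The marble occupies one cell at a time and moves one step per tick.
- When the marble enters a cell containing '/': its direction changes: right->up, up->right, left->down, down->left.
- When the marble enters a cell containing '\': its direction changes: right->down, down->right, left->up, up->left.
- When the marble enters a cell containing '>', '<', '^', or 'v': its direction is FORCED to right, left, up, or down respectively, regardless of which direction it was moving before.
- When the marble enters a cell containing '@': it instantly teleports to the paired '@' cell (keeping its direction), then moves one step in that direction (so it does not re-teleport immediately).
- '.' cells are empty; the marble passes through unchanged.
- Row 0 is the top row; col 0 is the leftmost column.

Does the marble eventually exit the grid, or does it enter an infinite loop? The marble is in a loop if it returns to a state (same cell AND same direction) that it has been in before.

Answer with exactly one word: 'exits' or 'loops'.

Answer: loops

Derivation:
Step 1: enter (0,2), '.' pass, move down to (1,2)
Step 2: enter (1,2), '.' pass, move down to (2,2)
Step 3: enter (2,2), '.' pass, move down to (3,2)
Step 4: enter (3,2), '/' deflects down->left, move left to (3,1)
Step 5: enter (3,1), '.' pass, move left to (3,0)
Step 6: enter (3,0), 'v' forces left->down, move down to (4,0)
Step 7: enter (4,0), '^' forces down->up, move up to (3,0)
Step 8: enter (3,0), 'v' forces up->down, move down to (4,0)
Step 9: at (4,0) dir=down — LOOP DETECTED (seen before)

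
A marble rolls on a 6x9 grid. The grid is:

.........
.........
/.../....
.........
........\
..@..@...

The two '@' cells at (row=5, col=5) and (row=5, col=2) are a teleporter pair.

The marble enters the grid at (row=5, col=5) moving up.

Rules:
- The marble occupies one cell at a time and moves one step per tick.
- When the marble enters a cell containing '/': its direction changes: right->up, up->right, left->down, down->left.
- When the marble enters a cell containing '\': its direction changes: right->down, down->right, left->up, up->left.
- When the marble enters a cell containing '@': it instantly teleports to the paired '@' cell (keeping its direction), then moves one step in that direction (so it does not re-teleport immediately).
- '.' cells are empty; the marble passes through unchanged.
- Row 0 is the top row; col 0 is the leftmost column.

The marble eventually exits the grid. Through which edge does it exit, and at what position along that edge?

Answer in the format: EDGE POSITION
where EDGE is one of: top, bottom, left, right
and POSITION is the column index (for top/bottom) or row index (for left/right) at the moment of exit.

Step 1: enter (5,5), '@' teleport (5,5)->(5,2), also enter (5,2), move up to (4,2)
Step 2: enter (4,2), '.' pass, move up to (3,2)
Step 3: enter (3,2), '.' pass, move up to (2,2)
Step 4: enter (2,2), '.' pass, move up to (1,2)
Step 5: enter (1,2), '.' pass, move up to (0,2)
Step 6: enter (0,2), '.' pass, move up to (-1,2)
Step 7: at (-1,2) — EXIT via top edge, pos 2

Answer: top 2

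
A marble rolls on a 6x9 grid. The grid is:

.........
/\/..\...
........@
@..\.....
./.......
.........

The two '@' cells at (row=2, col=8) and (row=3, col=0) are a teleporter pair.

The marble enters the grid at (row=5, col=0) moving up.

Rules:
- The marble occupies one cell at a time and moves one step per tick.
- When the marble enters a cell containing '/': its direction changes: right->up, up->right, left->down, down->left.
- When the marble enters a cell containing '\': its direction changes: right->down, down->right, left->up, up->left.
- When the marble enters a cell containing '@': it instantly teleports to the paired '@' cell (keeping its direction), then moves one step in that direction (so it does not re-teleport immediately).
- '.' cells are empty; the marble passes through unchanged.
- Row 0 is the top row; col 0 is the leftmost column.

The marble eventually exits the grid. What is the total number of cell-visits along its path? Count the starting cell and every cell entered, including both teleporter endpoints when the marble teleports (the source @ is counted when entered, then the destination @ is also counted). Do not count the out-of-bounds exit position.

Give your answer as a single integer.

Answer: 6

Derivation:
Step 1: enter (5,0), '.' pass, move up to (4,0)
Step 2: enter (4,0), '.' pass, move up to (3,0)
Step 3: enter (3,0), '@' teleport (3,0)->(2,8), also enter (2,8), move up to (1,8)
Step 4: enter (1,8), '.' pass, move up to (0,8)
Step 5: enter (0,8), '.' pass, move up to (-1,8)
Step 6: at (-1,8) — EXIT via top edge, pos 8
Path length (cell visits): 6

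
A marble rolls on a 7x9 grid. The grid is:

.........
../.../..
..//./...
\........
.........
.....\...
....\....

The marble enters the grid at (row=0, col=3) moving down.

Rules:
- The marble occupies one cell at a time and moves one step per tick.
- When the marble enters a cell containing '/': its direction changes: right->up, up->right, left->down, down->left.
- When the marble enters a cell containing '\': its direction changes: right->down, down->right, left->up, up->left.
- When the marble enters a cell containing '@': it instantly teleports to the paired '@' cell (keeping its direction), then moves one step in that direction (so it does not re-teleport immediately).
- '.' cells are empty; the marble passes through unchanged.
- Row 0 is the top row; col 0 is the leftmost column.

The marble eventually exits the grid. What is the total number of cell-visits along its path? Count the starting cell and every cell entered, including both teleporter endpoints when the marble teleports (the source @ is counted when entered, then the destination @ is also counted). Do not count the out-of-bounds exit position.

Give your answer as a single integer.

Answer: 8

Derivation:
Step 1: enter (0,3), '.' pass, move down to (1,3)
Step 2: enter (1,3), '.' pass, move down to (2,3)
Step 3: enter (2,3), '/' deflects down->left, move left to (2,2)
Step 4: enter (2,2), '/' deflects left->down, move down to (3,2)
Step 5: enter (3,2), '.' pass, move down to (4,2)
Step 6: enter (4,2), '.' pass, move down to (5,2)
Step 7: enter (5,2), '.' pass, move down to (6,2)
Step 8: enter (6,2), '.' pass, move down to (7,2)
Step 9: at (7,2) — EXIT via bottom edge, pos 2
Path length (cell visits): 8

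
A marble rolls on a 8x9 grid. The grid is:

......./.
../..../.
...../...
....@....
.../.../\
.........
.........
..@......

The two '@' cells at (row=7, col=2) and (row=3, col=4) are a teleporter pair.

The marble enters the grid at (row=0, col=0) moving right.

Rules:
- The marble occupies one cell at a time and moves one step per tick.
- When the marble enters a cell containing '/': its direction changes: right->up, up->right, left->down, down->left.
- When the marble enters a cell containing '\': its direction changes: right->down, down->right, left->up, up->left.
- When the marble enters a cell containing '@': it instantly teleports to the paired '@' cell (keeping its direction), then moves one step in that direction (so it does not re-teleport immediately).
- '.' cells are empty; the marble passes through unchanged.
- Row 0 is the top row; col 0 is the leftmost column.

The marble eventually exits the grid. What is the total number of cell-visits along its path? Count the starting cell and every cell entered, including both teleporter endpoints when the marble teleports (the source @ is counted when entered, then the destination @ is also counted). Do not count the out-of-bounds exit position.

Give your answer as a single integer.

Answer: 8

Derivation:
Step 1: enter (0,0), '.' pass, move right to (0,1)
Step 2: enter (0,1), '.' pass, move right to (0,2)
Step 3: enter (0,2), '.' pass, move right to (0,3)
Step 4: enter (0,3), '.' pass, move right to (0,4)
Step 5: enter (0,4), '.' pass, move right to (0,5)
Step 6: enter (0,5), '.' pass, move right to (0,6)
Step 7: enter (0,6), '.' pass, move right to (0,7)
Step 8: enter (0,7), '/' deflects right->up, move up to (-1,7)
Step 9: at (-1,7) — EXIT via top edge, pos 7
Path length (cell visits): 8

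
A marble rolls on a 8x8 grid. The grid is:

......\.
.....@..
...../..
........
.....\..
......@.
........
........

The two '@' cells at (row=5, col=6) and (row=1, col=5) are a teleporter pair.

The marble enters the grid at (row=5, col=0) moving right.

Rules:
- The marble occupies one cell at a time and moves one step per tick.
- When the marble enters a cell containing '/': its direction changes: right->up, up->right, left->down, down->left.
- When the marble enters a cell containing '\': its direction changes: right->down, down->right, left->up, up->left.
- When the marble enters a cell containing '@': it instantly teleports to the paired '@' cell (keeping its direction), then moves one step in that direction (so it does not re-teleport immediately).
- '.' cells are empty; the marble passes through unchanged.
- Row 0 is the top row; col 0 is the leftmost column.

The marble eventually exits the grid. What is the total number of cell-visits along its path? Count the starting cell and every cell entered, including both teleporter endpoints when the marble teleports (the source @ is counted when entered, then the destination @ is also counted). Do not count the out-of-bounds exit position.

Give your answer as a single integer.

Step 1: enter (5,0), '.' pass, move right to (5,1)
Step 2: enter (5,1), '.' pass, move right to (5,2)
Step 3: enter (5,2), '.' pass, move right to (5,3)
Step 4: enter (5,3), '.' pass, move right to (5,4)
Step 5: enter (5,4), '.' pass, move right to (5,5)
Step 6: enter (5,5), '.' pass, move right to (5,6)
Step 7: enter (5,6), '@' teleport (5,6)->(1,5), also enter (1,5), move right to (1,6)
Step 8: enter (1,6), '.' pass, move right to (1,7)
Step 9: enter (1,7), '.' pass, move right to (1,8)
Step 10: at (1,8) — EXIT via right edge, pos 1
Path length (cell visits): 10

Answer: 10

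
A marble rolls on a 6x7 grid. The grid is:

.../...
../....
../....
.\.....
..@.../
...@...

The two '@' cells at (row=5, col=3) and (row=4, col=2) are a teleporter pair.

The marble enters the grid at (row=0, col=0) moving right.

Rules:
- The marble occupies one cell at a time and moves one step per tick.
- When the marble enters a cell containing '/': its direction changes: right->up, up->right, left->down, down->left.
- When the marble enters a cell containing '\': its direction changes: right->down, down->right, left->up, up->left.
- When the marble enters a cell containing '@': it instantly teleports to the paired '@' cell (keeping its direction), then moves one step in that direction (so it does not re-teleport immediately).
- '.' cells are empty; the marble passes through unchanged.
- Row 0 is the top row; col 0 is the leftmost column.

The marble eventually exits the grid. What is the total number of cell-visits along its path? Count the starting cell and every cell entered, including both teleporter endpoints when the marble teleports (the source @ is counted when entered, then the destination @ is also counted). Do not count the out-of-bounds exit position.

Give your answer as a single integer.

Step 1: enter (0,0), '.' pass, move right to (0,1)
Step 2: enter (0,1), '.' pass, move right to (0,2)
Step 3: enter (0,2), '.' pass, move right to (0,3)
Step 4: enter (0,3), '/' deflects right->up, move up to (-1,3)
Step 5: at (-1,3) — EXIT via top edge, pos 3
Path length (cell visits): 4

Answer: 4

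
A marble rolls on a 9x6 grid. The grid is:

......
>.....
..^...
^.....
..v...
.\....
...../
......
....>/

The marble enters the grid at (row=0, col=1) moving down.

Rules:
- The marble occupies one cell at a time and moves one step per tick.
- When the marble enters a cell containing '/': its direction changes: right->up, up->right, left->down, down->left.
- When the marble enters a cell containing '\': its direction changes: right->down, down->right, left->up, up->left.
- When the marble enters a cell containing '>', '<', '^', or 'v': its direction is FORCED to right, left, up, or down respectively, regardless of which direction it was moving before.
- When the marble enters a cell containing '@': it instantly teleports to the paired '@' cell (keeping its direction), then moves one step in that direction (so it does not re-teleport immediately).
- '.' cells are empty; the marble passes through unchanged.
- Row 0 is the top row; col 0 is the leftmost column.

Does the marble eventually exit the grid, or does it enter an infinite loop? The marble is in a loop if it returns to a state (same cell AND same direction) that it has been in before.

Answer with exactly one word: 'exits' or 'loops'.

Step 1: enter (0,1), '.' pass, move down to (1,1)
Step 2: enter (1,1), '.' pass, move down to (2,1)
Step 3: enter (2,1), '.' pass, move down to (3,1)
Step 4: enter (3,1), '.' pass, move down to (4,1)
Step 5: enter (4,1), '.' pass, move down to (5,1)
Step 6: enter (5,1), '\' deflects down->right, move right to (5,2)
Step 7: enter (5,2), '.' pass, move right to (5,3)
Step 8: enter (5,3), '.' pass, move right to (5,4)
Step 9: enter (5,4), '.' pass, move right to (5,5)
Step 10: enter (5,5), '.' pass, move right to (5,6)
Step 11: at (5,6) — EXIT via right edge, pos 5

Answer: exits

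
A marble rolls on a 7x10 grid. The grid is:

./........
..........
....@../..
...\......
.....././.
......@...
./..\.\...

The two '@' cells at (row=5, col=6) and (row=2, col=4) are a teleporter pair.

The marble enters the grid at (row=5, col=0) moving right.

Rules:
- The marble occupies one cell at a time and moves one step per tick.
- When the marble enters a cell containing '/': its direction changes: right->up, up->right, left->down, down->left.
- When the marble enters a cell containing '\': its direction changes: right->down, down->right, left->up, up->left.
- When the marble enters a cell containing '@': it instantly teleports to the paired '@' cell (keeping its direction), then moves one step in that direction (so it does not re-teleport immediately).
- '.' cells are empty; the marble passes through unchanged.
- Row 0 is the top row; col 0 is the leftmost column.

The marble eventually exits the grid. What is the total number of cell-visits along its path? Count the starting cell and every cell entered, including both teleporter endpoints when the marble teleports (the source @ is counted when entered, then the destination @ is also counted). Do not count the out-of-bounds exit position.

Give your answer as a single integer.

Answer: 13

Derivation:
Step 1: enter (5,0), '.' pass, move right to (5,1)
Step 2: enter (5,1), '.' pass, move right to (5,2)
Step 3: enter (5,2), '.' pass, move right to (5,3)
Step 4: enter (5,3), '.' pass, move right to (5,4)
Step 5: enter (5,4), '.' pass, move right to (5,5)
Step 6: enter (5,5), '.' pass, move right to (5,6)
Step 7: enter (5,6), '@' teleport (5,6)->(2,4), also enter (2,4), move right to (2,5)
Step 8: enter (2,5), '.' pass, move right to (2,6)
Step 9: enter (2,6), '.' pass, move right to (2,7)
Step 10: enter (2,7), '/' deflects right->up, move up to (1,7)
Step 11: enter (1,7), '.' pass, move up to (0,7)
Step 12: enter (0,7), '.' pass, move up to (-1,7)
Step 13: at (-1,7) — EXIT via top edge, pos 7
Path length (cell visits): 13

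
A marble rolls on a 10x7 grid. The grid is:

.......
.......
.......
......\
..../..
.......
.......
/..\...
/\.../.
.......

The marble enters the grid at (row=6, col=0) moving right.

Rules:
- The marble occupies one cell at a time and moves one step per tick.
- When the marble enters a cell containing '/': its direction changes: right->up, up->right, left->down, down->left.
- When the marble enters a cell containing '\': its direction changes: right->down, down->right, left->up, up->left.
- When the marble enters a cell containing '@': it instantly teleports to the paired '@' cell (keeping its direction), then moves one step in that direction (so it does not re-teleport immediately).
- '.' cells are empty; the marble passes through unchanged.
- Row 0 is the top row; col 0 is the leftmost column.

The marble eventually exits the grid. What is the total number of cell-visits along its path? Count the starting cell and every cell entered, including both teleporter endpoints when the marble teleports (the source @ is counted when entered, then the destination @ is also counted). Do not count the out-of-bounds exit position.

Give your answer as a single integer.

Answer: 7

Derivation:
Step 1: enter (6,0), '.' pass, move right to (6,1)
Step 2: enter (6,1), '.' pass, move right to (6,2)
Step 3: enter (6,2), '.' pass, move right to (6,3)
Step 4: enter (6,3), '.' pass, move right to (6,4)
Step 5: enter (6,4), '.' pass, move right to (6,5)
Step 6: enter (6,5), '.' pass, move right to (6,6)
Step 7: enter (6,6), '.' pass, move right to (6,7)
Step 8: at (6,7) — EXIT via right edge, pos 6
Path length (cell visits): 7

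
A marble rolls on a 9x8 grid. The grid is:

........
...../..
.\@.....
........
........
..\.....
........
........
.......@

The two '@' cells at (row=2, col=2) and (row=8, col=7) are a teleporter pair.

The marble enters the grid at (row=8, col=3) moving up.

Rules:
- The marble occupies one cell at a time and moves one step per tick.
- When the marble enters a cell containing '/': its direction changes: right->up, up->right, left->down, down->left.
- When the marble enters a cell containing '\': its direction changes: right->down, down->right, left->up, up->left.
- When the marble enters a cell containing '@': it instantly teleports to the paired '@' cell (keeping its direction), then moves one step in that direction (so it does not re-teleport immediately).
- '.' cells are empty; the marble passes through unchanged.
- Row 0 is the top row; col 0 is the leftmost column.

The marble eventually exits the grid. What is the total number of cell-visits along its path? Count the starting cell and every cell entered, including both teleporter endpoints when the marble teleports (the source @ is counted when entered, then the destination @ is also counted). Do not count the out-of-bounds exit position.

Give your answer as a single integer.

Answer: 9

Derivation:
Step 1: enter (8,3), '.' pass, move up to (7,3)
Step 2: enter (7,3), '.' pass, move up to (6,3)
Step 3: enter (6,3), '.' pass, move up to (5,3)
Step 4: enter (5,3), '.' pass, move up to (4,3)
Step 5: enter (4,3), '.' pass, move up to (3,3)
Step 6: enter (3,3), '.' pass, move up to (2,3)
Step 7: enter (2,3), '.' pass, move up to (1,3)
Step 8: enter (1,3), '.' pass, move up to (0,3)
Step 9: enter (0,3), '.' pass, move up to (-1,3)
Step 10: at (-1,3) — EXIT via top edge, pos 3
Path length (cell visits): 9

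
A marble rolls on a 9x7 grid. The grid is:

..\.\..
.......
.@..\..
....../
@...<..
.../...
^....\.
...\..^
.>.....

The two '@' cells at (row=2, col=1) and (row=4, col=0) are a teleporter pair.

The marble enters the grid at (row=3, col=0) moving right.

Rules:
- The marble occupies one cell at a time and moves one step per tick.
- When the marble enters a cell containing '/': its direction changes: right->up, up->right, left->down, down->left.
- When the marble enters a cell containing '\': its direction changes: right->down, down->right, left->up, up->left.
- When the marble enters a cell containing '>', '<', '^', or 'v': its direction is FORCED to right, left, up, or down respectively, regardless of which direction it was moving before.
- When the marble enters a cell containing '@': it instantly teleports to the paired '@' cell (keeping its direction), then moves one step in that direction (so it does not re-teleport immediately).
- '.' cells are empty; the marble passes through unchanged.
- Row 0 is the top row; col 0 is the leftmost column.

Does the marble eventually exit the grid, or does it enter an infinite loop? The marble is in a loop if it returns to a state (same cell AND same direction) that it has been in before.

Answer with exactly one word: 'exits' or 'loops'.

Answer: exits

Derivation:
Step 1: enter (3,0), '.' pass, move right to (3,1)
Step 2: enter (3,1), '.' pass, move right to (3,2)
Step 3: enter (3,2), '.' pass, move right to (3,3)
Step 4: enter (3,3), '.' pass, move right to (3,4)
Step 5: enter (3,4), '.' pass, move right to (3,5)
Step 6: enter (3,5), '.' pass, move right to (3,6)
Step 7: enter (3,6), '/' deflects right->up, move up to (2,6)
Step 8: enter (2,6), '.' pass, move up to (1,6)
Step 9: enter (1,6), '.' pass, move up to (0,6)
Step 10: enter (0,6), '.' pass, move up to (-1,6)
Step 11: at (-1,6) — EXIT via top edge, pos 6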